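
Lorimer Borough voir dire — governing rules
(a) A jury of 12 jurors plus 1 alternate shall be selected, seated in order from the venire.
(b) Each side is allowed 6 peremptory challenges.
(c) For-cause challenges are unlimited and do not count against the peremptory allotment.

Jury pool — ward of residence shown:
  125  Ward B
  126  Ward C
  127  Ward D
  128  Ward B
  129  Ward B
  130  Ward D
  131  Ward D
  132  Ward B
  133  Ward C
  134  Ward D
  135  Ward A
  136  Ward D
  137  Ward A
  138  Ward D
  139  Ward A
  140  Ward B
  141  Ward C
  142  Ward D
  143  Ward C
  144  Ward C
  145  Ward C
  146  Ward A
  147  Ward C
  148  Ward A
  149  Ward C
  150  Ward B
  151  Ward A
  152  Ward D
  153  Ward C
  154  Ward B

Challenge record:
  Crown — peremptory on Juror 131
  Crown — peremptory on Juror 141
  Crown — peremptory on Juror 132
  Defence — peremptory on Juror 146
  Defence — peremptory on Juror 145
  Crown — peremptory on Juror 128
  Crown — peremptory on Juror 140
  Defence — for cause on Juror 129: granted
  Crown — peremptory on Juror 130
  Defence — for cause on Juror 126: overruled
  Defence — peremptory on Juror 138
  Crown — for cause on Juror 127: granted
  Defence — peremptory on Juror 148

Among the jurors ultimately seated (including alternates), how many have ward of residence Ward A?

Removed: #127, #128, #129, #130, #131, #132, #138, #140, #141, #145, #146, #148.
Seated (13 incl. alternates): #125, #126, #133, #134, #135, #136, #137, #139, #142, #143, #144, #147, #149.
Of those, in Ward A: #135, #137, #139 → 3.

3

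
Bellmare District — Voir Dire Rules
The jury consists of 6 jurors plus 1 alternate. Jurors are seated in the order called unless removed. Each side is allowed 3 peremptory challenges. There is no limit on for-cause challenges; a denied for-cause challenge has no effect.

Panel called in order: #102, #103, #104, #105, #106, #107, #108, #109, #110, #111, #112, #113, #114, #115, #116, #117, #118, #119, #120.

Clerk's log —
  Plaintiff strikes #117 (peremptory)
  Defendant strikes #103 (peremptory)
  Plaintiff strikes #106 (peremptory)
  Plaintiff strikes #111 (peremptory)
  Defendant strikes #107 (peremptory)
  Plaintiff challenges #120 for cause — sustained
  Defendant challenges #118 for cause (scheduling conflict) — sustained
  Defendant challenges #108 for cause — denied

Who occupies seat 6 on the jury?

Removed: #103, #106, #107, #111, #117, #118, #120. (#108 stays — for-cause denied.)
Seating in order: seats 1–6 → #102, #104, #105, #108, #109, #110; alternates → #112.
So seat 6 is #110.

110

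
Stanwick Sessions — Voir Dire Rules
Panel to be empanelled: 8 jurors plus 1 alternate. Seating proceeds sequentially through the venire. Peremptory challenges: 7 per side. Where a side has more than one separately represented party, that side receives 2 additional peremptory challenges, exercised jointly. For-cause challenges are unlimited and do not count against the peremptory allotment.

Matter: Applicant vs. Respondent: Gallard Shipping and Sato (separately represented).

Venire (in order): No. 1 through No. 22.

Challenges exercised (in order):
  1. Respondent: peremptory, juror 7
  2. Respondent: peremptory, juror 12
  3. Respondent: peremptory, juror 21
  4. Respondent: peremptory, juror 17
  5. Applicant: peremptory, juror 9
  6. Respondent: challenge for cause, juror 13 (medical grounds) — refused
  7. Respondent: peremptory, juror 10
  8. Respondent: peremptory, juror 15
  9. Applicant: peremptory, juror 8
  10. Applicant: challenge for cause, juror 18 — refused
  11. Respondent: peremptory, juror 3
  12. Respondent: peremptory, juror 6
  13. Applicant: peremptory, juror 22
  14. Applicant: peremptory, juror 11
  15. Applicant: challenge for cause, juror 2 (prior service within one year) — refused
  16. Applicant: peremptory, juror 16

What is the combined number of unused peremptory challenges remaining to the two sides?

Applicant allotment: 7. Respondent allotment: 7 base + 2 multi-party = 9.
Applicant peremptories used: #9, #8, #22, #11, #16 — 5 (for-cause on #18, #2 don't count).
Respondent peremptories used: #7, #12, #21, #17, #10, #15, #3, #6 — 8 (the for-cause on #13 doesn't count).
Remaining: (7 − 5) + (9 − 8) = 3.

3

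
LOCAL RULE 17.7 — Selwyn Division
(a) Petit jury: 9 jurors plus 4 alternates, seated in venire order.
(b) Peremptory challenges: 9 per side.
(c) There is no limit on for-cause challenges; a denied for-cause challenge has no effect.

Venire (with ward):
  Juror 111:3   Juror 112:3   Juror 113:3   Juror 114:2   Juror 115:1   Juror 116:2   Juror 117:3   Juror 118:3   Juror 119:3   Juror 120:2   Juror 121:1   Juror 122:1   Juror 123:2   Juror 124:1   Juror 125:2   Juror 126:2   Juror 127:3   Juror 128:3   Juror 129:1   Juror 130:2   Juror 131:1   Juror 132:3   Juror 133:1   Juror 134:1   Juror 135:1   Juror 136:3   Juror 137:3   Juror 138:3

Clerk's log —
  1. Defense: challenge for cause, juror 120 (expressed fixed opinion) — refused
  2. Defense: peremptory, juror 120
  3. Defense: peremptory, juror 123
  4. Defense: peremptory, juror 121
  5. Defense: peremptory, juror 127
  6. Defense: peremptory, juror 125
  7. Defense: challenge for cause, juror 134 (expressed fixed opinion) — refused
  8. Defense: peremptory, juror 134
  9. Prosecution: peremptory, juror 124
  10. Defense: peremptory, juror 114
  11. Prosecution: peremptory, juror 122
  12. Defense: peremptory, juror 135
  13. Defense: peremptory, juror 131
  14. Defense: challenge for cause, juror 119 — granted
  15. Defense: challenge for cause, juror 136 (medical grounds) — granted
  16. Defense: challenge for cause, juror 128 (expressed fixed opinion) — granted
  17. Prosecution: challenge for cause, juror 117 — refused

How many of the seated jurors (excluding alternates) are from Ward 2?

Removed: #114, #119, #120, #121, #122, #123, #124, #125, #127, #128, #131, #134, #135, #136.
Seated jurors 1–9: #111, #112, #113, #115, #116, #117, #118, #126, #129 (alternates #130, #132, #133, #137 not counted).
Of those, in Ward 2: #116, #126 → 2.

2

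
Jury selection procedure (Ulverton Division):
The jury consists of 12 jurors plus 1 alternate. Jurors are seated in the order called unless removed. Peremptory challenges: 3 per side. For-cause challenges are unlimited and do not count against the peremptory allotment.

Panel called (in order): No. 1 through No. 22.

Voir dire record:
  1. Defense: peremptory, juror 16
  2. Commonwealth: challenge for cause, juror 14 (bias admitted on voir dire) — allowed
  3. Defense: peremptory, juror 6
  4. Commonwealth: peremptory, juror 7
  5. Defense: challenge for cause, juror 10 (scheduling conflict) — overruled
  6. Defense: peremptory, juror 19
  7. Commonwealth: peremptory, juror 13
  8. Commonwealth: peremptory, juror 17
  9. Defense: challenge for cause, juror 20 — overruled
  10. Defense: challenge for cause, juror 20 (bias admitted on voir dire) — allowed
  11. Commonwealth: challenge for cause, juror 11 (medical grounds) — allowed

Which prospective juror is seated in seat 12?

Removed: #6, #7, #11, #13, #14, #16, #17, #19, #20. (#10 stays — for-cause denied.)
Seating in order: seats 1–12 → #1, #2, #3, #4, #5, #8, #9, #10, #12, #15, #18, #21; alternates → #22.
So seat 12 is #21.

21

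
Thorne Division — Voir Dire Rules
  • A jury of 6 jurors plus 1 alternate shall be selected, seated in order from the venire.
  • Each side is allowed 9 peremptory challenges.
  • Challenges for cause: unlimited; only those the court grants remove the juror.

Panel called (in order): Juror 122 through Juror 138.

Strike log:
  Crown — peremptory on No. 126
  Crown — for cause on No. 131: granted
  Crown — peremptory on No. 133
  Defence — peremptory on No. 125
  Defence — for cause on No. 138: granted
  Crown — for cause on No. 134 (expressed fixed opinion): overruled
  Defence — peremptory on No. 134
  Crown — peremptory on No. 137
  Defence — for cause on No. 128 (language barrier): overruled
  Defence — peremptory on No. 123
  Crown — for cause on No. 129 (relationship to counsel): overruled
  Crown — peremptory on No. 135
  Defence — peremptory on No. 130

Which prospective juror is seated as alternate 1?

136

Removed: #123, #125, #126, #130, #131, #133, #134, #135, #137, #138. (#128, #129 stay — for-cause denied.)
Seating in order: seats 1–6 → #122, #124, #127, #128, #129, #132; alternates → #136.
So alternate 1 is #136.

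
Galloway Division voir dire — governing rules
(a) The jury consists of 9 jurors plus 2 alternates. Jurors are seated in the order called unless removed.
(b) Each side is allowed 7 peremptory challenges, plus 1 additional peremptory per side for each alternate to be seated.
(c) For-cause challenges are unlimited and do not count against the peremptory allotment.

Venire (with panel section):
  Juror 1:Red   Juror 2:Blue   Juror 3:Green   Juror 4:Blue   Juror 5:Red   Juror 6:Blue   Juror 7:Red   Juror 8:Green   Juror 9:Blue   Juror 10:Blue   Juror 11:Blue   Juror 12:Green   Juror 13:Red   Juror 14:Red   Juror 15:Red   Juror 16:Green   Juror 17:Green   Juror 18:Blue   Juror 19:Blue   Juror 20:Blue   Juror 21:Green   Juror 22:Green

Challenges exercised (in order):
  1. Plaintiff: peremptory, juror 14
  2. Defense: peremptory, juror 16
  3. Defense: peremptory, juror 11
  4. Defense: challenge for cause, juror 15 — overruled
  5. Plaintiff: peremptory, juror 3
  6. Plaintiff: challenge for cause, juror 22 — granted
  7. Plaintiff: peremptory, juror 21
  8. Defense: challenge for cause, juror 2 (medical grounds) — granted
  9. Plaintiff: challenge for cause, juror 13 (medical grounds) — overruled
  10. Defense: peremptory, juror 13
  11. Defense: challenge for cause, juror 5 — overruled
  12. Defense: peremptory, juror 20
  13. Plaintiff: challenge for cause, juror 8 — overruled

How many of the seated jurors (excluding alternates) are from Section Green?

2

Removed: #2, #3, #11, #13, #14, #16, #20, #21, #22.
Seated jurors 1–9: #1, #4, #5, #6, #7, #8, #9, #10, #12 (alternates #15, #17 not counted).
Of those, in Section Green: #8, #12 → 2.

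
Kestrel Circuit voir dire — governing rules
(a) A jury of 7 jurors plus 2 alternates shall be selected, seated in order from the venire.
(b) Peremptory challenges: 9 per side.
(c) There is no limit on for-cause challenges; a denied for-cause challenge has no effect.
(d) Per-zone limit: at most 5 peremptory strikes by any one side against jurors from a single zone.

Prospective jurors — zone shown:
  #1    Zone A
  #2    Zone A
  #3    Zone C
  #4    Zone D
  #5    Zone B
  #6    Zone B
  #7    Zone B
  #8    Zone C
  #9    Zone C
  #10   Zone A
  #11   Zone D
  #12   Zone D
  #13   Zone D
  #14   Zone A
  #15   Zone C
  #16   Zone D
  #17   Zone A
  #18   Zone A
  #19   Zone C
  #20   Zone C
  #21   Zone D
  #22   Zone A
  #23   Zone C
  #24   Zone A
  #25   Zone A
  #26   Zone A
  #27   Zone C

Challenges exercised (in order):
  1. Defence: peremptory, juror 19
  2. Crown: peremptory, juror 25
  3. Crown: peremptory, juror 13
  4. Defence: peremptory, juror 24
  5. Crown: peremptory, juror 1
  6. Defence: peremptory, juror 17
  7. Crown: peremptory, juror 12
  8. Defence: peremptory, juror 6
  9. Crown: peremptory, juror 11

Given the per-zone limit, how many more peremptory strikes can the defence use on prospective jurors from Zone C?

Defence peremptories so far: #19, #24, #17, #6 — 4 of 9 used, 5 left overall.
Against Zone C: #19 — 1 used; per-zone cap 5 leaves 4.
Binding limit: min(5, 4) = 4.

4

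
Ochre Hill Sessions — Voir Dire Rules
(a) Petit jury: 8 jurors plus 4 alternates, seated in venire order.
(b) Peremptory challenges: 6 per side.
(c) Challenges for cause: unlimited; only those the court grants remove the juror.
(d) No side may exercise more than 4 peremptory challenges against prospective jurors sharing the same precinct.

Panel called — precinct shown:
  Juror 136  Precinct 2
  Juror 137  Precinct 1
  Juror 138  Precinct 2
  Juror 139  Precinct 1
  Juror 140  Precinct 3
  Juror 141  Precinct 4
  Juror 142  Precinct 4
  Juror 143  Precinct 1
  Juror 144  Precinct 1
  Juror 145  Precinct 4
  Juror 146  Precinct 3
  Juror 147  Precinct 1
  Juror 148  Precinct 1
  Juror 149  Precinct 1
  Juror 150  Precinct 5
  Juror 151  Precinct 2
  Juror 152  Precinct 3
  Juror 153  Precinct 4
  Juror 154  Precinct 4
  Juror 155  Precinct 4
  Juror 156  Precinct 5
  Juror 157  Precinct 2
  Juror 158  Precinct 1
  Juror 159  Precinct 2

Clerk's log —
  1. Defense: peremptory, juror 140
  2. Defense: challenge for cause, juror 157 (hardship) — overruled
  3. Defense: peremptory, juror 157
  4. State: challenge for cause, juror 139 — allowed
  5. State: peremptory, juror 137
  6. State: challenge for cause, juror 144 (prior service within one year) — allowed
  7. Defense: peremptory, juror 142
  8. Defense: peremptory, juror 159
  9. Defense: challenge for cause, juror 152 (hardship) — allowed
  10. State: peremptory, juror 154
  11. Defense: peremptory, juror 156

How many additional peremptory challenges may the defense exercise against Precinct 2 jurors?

1

Defense peremptories so far: #140, #157, #142, #159, #156 — 5 of 6 used, 1 left overall.
Against Precinct 2: #157, #159 — 2 used; per-precinct cap 4 leaves 2.
Binding limit: min(1, 2) = 1.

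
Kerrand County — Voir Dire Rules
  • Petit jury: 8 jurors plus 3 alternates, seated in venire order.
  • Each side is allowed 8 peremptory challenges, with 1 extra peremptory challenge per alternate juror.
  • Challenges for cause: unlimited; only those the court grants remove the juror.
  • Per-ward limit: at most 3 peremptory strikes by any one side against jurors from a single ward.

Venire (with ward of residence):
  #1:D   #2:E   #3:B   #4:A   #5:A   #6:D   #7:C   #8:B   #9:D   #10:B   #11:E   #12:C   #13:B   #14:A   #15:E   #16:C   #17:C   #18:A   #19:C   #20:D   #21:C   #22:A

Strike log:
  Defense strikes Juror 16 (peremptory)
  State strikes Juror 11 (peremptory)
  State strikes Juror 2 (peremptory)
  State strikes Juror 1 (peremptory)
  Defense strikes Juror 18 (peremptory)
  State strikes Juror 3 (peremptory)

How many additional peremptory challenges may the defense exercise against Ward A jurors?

2

Defense peremptories so far: #16, #18 — 2 of 11 used, 9 left overall.
Against Ward A: #18 — 1 used; per-ward cap 3 leaves 2.
Binding limit: min(9, 2) = 2.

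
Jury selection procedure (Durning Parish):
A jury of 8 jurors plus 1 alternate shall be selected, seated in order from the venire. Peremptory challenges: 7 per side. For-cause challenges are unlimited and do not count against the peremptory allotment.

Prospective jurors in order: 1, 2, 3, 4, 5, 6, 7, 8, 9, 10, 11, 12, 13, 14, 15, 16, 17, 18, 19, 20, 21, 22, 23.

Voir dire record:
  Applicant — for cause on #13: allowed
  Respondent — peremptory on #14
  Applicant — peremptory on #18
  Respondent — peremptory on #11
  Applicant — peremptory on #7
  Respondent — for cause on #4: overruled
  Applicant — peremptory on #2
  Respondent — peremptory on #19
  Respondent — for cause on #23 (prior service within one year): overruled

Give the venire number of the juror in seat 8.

Removed: #2, #7, #11, #13, #14, #18, #19. (#4, #23 stay — for-cause denied.)
Seating in order: seats 1–8 → #1, #3, #4, #5, #6, #8, #9, #10; alternates → #12.
So seat 8 is #10.

10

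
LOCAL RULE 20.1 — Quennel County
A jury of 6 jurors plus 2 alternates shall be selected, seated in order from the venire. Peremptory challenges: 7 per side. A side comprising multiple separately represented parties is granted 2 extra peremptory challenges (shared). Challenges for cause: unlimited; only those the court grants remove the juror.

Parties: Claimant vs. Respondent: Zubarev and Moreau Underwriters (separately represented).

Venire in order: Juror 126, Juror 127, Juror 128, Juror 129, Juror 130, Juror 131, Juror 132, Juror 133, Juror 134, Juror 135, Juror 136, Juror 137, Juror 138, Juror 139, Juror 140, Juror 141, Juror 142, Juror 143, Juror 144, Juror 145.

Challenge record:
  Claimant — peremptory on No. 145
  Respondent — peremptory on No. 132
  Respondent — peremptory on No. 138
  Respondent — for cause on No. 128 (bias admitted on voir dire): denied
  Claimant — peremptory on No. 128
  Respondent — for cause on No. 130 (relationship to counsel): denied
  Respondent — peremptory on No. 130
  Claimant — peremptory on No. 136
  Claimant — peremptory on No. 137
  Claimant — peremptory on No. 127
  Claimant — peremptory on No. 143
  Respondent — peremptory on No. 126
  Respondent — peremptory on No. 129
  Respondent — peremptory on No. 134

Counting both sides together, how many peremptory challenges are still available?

4

Claimant allotment: 7. Respondent allotment: 7 base + 2 multi-party = 9.
Claimant peremptories used: #145, #128, #136, #137, #127, #143 — 6.
Respondent peremptories used: #132, #138, #130, #126, #129, #134 — 6 (for-cause on #128, #130 don't count).
Remaining: (7 − 6) + (9 − 6) = 4.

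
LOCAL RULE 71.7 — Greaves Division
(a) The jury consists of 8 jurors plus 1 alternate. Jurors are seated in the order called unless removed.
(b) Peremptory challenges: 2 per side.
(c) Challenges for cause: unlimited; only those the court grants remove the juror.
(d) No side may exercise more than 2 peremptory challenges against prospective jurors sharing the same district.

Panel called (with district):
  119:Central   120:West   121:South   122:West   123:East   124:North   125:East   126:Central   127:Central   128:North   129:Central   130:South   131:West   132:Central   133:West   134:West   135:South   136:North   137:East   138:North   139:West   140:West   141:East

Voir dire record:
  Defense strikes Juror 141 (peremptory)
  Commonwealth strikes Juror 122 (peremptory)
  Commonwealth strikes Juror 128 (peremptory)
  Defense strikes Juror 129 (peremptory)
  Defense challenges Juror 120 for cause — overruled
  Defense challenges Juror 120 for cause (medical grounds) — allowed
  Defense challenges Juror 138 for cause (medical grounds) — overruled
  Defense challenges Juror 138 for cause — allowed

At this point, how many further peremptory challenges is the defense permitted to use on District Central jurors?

Defense peremptories so far: #141, #129 — 2 of 2 used, 0 left overall.
Against District Central: #129 — 1 used; per-district cap 2 leaves 1.
Binding limit: min(0, 1) = 0.

0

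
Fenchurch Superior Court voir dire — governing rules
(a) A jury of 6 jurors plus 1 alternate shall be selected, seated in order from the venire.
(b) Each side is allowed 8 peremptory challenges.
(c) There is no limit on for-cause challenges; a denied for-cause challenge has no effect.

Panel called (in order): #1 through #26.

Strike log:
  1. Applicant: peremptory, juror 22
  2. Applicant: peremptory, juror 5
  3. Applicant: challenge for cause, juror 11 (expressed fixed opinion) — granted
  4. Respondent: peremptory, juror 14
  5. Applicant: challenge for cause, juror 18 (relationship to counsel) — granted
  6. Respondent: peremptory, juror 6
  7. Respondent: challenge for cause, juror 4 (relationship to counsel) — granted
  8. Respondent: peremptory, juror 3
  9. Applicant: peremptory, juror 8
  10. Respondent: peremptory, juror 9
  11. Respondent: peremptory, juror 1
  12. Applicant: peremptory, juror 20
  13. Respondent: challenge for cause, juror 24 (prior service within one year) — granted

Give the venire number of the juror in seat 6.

Removed: #1, #3, #4, #5, #6, #8, #9, #11, #14, #18, #20, #22, #24.
Filling seats in venire order through position 6: #2, #7, #10, #12, #13, #15.
So seat 6 is #15.

15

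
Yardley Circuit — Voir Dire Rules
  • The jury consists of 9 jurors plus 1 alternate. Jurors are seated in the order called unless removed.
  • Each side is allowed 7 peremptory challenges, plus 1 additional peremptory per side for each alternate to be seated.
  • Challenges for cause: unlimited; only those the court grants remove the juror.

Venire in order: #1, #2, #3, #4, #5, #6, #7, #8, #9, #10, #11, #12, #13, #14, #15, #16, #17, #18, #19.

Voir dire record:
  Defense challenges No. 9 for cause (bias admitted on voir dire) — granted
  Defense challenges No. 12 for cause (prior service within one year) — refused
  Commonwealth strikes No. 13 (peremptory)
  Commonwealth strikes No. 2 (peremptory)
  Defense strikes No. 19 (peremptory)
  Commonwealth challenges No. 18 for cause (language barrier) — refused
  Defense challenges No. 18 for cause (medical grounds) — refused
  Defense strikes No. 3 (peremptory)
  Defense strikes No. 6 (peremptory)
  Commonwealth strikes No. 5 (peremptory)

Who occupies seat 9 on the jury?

15

Removed: #2, #3, #5, #6, #9, #13, #19. (#12, #18 stay — for-cause denied.)
Filling seats in venire order through position 9: #1, #4, #7, #8, #10, #11, #12, #14, #15.
So seat 9 is #15.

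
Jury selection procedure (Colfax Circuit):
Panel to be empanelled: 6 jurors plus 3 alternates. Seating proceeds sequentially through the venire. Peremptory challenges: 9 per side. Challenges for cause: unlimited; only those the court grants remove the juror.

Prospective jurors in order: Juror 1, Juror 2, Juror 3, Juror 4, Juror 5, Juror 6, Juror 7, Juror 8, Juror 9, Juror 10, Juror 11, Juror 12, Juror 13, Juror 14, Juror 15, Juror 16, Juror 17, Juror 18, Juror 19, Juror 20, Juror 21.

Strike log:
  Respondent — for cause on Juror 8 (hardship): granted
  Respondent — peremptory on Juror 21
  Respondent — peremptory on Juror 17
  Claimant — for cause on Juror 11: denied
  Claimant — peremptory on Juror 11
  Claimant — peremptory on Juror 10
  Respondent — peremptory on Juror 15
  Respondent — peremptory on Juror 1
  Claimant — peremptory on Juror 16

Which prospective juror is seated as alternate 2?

12

Removed: #1, #8, #10, #11, #15, #16, #17, #21.
Seating in order: seats 1–6 → #2, #3, #4, #5, #6, #7; alternates → #9, #12, #13.
So alternate 2 is #12.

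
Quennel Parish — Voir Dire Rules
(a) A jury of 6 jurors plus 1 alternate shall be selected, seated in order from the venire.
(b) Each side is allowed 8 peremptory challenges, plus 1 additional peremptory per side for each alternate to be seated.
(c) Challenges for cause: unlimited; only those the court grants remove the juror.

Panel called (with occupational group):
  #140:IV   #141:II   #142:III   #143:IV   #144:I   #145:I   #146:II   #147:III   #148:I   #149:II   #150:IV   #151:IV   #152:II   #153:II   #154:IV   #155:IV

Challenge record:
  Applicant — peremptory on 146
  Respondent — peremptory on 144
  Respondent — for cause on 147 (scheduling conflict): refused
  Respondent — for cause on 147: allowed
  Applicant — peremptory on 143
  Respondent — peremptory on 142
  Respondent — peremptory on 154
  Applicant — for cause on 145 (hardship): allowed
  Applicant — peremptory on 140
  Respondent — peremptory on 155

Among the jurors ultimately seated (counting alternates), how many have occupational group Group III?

Removed: #140, #142, #143, #144, #145, #146, #147, #154, #155.
Seated (7 incl. alternates): #141, #148, #149, #150, #151, #152, #153.
None of those are in Group III → 0.

0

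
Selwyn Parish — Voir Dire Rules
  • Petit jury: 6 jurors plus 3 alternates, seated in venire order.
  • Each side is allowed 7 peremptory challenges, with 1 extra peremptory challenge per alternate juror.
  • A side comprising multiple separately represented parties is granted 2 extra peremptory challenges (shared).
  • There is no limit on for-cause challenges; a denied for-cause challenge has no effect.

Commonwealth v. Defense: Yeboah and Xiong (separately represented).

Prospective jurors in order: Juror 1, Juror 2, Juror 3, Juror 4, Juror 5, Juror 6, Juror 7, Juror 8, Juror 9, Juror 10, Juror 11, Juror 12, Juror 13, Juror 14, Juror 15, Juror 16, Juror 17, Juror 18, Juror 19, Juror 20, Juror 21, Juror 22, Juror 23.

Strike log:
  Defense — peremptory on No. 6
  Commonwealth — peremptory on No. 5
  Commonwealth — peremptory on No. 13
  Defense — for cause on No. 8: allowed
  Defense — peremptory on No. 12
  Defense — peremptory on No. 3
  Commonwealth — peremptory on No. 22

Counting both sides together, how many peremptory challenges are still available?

16

Commonwealth allotment: 7 base + 1 × 3 alternates = 10. Defense allotment: 7 base + 1 × 3 alternates + 2 multi-party = 12.
Commonwealth peremptories used: #5, #13, #22 — 3.
Defense peremptories used: #6, #12, #3 — 3 (the for-cause on #8 doesn't count).
Remaining: (10 − 3) + (12 − 3) = 16.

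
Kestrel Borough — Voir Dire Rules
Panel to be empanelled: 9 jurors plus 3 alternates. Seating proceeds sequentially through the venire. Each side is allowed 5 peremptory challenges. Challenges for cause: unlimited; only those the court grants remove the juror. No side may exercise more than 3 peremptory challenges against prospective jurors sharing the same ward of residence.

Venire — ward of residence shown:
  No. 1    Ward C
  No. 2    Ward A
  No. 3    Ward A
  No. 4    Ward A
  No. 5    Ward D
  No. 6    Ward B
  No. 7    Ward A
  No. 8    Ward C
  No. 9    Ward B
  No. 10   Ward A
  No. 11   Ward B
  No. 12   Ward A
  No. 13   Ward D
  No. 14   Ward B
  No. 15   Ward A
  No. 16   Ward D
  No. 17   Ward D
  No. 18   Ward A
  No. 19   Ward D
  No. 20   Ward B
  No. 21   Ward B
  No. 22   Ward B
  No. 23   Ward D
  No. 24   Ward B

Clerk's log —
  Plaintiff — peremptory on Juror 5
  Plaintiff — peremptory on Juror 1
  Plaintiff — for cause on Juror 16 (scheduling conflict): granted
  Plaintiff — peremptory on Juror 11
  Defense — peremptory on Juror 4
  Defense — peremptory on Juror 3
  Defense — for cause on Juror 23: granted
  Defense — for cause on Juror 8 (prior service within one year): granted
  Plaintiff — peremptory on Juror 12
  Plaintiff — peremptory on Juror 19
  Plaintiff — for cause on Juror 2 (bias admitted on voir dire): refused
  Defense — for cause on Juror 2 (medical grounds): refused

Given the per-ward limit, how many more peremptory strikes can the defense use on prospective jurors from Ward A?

Defense peremptories so far: #4, #3 — 2 of 5 used, 3 left overall.
Against Ward A: #4, #3 — 2 used; per-ward cap 3 leaves 1.
Binding limit: min(3, 1) = 1.

1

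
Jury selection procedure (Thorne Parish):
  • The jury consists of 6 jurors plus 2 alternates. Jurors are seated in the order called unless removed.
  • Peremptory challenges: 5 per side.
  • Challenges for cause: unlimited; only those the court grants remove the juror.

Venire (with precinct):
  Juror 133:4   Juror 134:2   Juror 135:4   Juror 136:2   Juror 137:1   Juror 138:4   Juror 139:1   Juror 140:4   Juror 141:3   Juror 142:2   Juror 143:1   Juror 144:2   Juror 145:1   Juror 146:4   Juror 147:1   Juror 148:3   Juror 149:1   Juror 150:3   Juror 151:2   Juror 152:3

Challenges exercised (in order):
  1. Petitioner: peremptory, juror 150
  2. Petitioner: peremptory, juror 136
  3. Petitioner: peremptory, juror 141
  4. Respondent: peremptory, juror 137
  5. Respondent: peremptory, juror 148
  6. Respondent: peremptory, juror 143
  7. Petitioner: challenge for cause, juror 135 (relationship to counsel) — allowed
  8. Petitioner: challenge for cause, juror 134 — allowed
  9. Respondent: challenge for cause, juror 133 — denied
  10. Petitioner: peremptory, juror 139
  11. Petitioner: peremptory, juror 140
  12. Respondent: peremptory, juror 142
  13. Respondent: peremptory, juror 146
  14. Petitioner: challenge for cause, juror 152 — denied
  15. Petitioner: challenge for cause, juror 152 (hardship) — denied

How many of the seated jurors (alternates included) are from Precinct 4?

2

Removed: #134, #135, #136, #137, #139, #140, #141, #142, #143, #146, #148, #150.
Seated (8 incl. alternates): #133, #138, #144, #145, #147, #149, #151, #152.
Of those, in Precinct 4: #133, #138 → 2.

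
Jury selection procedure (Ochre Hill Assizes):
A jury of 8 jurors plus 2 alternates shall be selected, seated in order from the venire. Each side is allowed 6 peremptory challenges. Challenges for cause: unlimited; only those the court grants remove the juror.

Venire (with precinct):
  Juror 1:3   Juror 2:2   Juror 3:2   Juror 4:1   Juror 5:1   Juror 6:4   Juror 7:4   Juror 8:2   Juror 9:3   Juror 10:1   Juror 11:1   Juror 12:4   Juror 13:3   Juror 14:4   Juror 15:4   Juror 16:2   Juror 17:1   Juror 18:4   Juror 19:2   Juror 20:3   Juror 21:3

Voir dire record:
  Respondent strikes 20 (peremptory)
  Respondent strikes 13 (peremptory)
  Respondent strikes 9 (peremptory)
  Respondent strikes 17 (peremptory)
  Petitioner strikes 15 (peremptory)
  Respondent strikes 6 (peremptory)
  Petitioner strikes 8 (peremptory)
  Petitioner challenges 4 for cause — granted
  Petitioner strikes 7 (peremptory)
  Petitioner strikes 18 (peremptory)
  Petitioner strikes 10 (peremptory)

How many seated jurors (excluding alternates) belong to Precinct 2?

3

Removed: #4, #6, #7, #8, #9, #10, #13, #15, #17, #18, #20.
Seated jurors 1–8: #1, #2, #3, #5, #11, #12, #14, #16 (alternates #19, #21 not counted).
Of those, in Precinct 2: #2, #3, #16 → 3.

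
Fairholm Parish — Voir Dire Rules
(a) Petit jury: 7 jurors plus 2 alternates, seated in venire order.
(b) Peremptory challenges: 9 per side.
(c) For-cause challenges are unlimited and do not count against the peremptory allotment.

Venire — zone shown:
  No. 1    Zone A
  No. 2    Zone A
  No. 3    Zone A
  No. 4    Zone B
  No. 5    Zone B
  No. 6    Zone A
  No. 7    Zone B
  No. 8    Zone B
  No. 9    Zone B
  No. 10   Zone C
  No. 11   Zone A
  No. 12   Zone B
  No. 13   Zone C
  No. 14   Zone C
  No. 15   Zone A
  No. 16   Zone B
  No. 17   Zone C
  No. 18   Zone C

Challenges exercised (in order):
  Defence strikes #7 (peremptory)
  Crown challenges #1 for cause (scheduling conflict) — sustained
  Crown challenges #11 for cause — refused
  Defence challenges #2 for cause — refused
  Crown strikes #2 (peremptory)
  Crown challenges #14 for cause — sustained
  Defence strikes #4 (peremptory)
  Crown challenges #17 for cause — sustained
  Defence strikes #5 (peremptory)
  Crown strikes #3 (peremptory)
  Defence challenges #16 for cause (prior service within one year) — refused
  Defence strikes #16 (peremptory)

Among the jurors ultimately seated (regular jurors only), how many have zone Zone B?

3

Removed: #1, #2, #3, #4, #5, #7, #14, #16, #17.
Seated jurors 1–7: #6, #8, #9, #10, #11, #12, #13 (alternates #15, #18 not counted).
Of those, in Zone B: #8, #9, #12 → 3.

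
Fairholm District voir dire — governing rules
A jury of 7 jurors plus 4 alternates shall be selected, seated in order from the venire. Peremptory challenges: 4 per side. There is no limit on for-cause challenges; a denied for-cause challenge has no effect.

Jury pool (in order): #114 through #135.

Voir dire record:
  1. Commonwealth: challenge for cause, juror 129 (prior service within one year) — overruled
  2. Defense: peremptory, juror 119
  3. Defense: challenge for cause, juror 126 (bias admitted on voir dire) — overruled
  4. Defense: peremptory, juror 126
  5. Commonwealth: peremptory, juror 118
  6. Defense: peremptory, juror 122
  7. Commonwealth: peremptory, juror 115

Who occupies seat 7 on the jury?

124

Removed: #115, #118, #119, #122, #126. (#129 stays — for-cause denied.)
Seating in order: seats 1–7 → #114, #116, #117, #120, #121, #123, #124; alternates → #125, #127, #128, #129.
So seat 7 is #124.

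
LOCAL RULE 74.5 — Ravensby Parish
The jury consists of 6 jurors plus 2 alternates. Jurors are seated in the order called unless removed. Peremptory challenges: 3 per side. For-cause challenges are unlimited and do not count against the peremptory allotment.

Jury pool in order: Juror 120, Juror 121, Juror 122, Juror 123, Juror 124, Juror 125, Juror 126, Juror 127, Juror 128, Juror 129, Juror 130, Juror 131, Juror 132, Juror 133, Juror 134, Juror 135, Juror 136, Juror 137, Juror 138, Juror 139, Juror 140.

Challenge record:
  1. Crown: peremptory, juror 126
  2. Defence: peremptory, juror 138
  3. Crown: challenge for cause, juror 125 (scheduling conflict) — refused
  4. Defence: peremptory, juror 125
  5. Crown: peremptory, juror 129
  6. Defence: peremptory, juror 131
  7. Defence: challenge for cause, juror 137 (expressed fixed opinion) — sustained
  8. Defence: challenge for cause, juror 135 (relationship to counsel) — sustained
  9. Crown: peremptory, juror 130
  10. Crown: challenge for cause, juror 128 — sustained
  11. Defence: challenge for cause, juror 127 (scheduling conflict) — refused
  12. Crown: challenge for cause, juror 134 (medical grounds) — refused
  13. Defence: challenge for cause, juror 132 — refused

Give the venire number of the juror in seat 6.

127

Removed: #125, #126, #128, #129, #130, #131, #135, #137, #138. (#127, #132, #134 stay — for-cause denied.)
Seating in order: seats 1–6 → #120, #121, #122, #123, #124, #127; alternates → #132, #133.
So seat 6 is #127.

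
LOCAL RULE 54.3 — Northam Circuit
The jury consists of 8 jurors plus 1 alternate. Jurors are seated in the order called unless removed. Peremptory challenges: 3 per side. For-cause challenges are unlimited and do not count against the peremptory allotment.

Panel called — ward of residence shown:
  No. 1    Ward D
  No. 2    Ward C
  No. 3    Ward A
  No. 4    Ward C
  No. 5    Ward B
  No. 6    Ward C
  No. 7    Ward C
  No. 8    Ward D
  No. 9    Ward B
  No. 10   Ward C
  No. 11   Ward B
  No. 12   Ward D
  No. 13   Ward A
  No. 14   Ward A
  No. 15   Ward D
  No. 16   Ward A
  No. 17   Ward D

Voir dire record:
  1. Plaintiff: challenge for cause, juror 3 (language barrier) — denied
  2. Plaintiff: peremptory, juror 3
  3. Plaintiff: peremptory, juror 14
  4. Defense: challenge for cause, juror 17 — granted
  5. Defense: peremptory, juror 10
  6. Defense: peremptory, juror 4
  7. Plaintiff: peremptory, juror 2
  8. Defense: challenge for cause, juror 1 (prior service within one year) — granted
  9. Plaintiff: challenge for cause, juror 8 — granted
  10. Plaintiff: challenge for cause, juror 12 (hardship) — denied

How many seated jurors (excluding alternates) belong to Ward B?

Removed: #1, #2, #3, #4, #8, #10, #14, #17.
Seated jurors 1–8: #5, #6, #7, #9, #11, #12, #13, #15 (alternates #16 not counted).
Of those, in Ward B: #5, #9, #11 → 3.

3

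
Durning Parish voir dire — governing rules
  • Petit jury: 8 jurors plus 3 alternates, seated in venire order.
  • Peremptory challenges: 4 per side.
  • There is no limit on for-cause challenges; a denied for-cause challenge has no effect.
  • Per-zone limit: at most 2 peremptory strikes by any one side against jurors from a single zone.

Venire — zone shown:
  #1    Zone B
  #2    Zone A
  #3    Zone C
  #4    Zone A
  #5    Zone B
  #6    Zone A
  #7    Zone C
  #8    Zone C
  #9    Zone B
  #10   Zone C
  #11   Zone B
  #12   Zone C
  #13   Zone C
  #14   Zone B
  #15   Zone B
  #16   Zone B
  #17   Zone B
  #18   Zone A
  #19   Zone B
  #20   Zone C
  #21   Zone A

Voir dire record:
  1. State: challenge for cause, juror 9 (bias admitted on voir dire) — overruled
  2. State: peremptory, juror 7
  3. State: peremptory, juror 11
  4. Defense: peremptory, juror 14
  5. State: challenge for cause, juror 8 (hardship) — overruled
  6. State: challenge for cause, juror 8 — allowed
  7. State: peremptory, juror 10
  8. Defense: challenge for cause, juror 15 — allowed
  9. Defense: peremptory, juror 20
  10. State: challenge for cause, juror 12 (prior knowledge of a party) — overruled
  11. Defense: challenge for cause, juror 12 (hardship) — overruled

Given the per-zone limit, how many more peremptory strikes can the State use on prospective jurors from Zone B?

1

State peremptories so far: #7, #11, #10 — 3 of 4 used, 1 left overall.
Against Zone B: #11 — 1 used; per-zone cap 2 leaves 1.
Binding limit: min(1, 1) = 1.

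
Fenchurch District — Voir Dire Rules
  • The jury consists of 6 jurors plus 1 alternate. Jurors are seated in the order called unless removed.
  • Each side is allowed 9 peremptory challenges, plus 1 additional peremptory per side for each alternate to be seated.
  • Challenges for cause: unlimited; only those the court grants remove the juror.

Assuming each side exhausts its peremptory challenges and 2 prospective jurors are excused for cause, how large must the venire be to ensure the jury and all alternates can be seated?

Seats to fill: 6 + 1 alternates = 7.
Peremptories: 9 + 1×1 = 10 per side × 2 sides = 20.
For-cause removals: 2.
Minimum venire: 7 + 20 + 2 = 29.

29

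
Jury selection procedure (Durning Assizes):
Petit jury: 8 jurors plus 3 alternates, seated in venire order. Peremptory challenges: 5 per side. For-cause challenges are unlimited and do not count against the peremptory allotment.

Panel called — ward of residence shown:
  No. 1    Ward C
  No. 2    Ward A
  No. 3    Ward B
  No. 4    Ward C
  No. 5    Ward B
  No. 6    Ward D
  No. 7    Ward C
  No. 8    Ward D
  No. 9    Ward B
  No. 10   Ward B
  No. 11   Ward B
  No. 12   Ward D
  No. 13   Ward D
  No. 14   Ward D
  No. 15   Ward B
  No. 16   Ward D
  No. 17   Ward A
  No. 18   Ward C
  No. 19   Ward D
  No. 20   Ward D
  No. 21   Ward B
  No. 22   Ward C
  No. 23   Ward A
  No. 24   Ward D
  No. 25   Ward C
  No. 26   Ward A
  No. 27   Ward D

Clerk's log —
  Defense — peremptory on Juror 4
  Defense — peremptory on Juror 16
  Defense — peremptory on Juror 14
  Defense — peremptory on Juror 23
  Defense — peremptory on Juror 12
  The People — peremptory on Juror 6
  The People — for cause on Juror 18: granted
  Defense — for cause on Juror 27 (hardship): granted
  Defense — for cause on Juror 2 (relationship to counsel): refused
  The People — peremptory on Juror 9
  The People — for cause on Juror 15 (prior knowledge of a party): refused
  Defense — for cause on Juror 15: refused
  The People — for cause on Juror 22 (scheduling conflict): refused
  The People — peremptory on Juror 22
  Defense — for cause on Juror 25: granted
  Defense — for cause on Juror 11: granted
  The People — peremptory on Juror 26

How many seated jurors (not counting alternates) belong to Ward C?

2

Removed: #4, #6, #9, #11, #12, #14, #16, #18, #22, #23, #25, #26, #27.
Seated jurors 1–8: #1, #2, #3, #5, #7, #8, #10, #13 (alternates #15, #17, #19 not counted).
Of those, in Ward C: #1, #7 → 2.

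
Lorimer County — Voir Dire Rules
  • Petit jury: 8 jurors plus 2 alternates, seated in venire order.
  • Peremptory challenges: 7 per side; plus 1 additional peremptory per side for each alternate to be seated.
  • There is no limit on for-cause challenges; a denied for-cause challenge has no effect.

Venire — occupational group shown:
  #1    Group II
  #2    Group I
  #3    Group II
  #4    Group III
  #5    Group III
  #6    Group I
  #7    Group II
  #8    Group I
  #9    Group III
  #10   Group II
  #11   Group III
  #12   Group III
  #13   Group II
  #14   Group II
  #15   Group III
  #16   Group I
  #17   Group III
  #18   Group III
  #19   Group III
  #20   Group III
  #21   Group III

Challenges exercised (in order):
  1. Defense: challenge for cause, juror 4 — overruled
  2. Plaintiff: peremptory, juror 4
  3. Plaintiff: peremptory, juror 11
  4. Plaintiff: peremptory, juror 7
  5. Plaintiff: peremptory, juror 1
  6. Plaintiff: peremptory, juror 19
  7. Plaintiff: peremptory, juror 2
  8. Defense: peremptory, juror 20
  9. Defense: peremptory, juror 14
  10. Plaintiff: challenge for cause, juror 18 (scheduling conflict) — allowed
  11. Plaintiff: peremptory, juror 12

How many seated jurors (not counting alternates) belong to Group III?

Removed: #1, #2, #4, #7, #11, #12, #14, #18, #19, #20.
Seated jurors 1–8: #3, #5, #6, #8, #9, #10, #13, #15 (alternates #16, #17 not counted).
Of those, in Group III: #5, #9, #15 → 3.

3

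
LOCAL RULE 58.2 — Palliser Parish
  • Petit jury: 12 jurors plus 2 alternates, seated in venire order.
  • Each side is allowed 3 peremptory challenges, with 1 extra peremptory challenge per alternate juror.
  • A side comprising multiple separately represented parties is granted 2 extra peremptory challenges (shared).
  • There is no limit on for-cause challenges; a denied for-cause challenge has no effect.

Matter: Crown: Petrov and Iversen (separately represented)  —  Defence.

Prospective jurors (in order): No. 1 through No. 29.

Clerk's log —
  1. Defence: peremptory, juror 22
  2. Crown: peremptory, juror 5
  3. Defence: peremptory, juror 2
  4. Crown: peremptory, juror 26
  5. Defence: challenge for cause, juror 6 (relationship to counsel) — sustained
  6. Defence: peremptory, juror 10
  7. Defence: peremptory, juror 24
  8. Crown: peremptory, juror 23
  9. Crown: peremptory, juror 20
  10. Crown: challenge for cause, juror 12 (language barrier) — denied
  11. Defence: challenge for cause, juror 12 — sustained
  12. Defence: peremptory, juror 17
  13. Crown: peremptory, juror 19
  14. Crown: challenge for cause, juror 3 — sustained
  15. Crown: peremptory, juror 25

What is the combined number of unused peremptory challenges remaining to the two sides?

1

Crown allotment: 3 base + 1 × 2 alternates + 2 multi-party = 7. Defence allotment: 3 base + 1 × 2 alternates = 5.
Crown peremptories used: #5, #26, #23, #20, #19, #25 — 6 (for-cause on #12, #3 don't count).
Defence peremptories used: #22, #2, #10, #24, #17 — 5 (for-cause on #6, #12 don't count).
Remaining: (7 − 6) + (5 − 5) = 1.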